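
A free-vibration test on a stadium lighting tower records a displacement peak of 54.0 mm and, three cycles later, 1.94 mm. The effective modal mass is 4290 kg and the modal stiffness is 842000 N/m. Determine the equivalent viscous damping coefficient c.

20900 N·s/m

Logarithmic decrement δ = (1/n)·ln(x₀/x_n) = (1/3)·ln(54.0/1.94) = (1/3)·ln(27.84) = 1.109.
ζ = δ/√(4π² + δ²) = 1.109/√(39.48 + 1.23) = 1.109/6.380 = 0.1738.
c = ζ · 2√(km) = 0.1738 × 2√(842000 × 4290) = 0.1738 × 120200 = 20890 N·s/m.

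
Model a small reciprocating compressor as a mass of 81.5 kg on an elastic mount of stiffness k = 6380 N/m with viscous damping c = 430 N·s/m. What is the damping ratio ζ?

ω_n = √(k/m) = √(6380/81.5) = 8.848 rad/s.
Critical damping c_c = 2√(k·m) = 2√(6380 × 81.5) = 1442 N·s/m, so ζ = c/c_c = 430/1442 = 0.2982.

0.298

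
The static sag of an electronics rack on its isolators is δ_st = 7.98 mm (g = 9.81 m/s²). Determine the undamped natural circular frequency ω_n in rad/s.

ω_n = √(g/δ_st) = √(9.81/0.00798) = √1229 = 35.06 rad/s.

35.1 rad/s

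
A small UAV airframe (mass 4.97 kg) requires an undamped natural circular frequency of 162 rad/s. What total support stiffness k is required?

130000 N/m

k = m·ω_n² = 4.97 × 162.0² = 4.97 × 26240 = 130400 N/m.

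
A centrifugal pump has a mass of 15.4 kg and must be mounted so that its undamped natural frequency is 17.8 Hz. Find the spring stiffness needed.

ω_n = 2πf_n = 2π × 17.8 = 111.8 rad/s.
k = m·ω_n² = 15.4 × 111.8² = 15.4 × 12510 = 192600 N/m.

193000 N/m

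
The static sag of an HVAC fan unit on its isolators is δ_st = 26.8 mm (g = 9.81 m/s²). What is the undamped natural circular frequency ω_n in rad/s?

19.1 rad/s

ω_n = √(g/δ_st) = √(9.81/0.0268) = √366.0 = 19.13 rad/s.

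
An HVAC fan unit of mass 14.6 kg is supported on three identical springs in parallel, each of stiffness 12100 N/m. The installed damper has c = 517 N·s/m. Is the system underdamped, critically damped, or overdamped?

underdamped

Parallel springs add: k_eq = 3 × 12100 = 36300 N/m.
c_c = 2√(k_eq·m) = 1456 N·s/m; ζ = c/c_c = 517/1456 = 0.355.
Since ζ < 1 the system is underdamped.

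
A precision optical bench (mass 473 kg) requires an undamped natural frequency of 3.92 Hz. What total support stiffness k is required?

ω_n = 2πf_n = 2π × 3.92 = 24.63 rad/s.
k = m·ω_n² = 473 × 24.63² = 473 × 606.6 = 286900 N/m.

287000 N/m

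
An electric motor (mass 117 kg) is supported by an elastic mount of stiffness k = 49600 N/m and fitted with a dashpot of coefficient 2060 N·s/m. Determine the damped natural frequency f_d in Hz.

2.96 Hz

ω_n = √(k/m) = √(49600/117) = 20.59 rad/s.
Critical damping c_c = 2√(k·m) = 2√(49600 × 117) = 4818 N·s/m, so ζ = c/c_c = 2060/4818 = 0.4276.
ω_d = ω_n√(1 − ζ²) = 20.59 × √(1 − 0.183) = 18.61 rad/s.
f_d = ω_d/(2π) = 2.962 Hz.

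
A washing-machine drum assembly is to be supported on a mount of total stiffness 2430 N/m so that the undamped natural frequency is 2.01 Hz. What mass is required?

15.2 kg

ω_n = 2πf_n = 2π × 2.01 = 12.63 rad/s.
m = k/ω_n² = 2430/12.63² = 2430/159.5 = 15.24 kg.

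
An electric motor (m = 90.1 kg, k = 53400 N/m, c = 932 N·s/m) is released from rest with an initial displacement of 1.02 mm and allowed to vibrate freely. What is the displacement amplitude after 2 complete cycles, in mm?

0.0664 mm

ζ = c/(2√(km)) = 932/(2√(53400 × 90.1)) = 932/4387 = 0.2124.
Logarithmic decrement δ = 2πζ/√(1 − ζ²) = 2π × 0.2124/√(1 − 0.0451) = 1.366.
After n cycles, x_n/x₀ = e^(−nδ), so x_2 = 1.02 × e^(−2 × 1.366) = 1.02 × 0.06508 = 0.06639 mm.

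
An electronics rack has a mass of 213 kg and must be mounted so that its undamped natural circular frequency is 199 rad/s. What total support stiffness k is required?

k = m·ω_n² = 213 × 199.0² = 213 × 39600 = 8435000 N/m.

8440000 N/m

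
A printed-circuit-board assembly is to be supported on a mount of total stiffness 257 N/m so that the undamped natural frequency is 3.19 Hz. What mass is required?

0.640 kg

ω_n = 2πf_n = 2π × 3.19 = 20.04 rad/s.
m = k/ω_n² = 257/20.04² = 257/401.7 = 0.6397 kg.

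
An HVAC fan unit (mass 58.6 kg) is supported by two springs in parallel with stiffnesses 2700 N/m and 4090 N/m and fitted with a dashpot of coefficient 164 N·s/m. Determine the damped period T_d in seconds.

Parallel springs add: k_eq = 2700 + 4090 = 6790 N/m.
ω_n = √(k_eq/m) = √(6790/58.6) = 10.76 rad/s.
Critical damping c_c = 2√(k_eq·m) = 2√(6790 × 58.6) = 1262 N·s/m, so ζ = c/c_c = 164/1262 = 0.1300.
ω_d = ω_n√(1 − ζ²) = 10.76 × √(1 − 0.0169) = 10.67 rad/s.
T_d = 2π/ω_d = 0.5887 s.

0.589 s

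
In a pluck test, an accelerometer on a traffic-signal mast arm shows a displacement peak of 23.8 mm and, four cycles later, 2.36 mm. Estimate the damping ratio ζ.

0.0916

Logarithmic decrement δ = (1/n)·ln(x₀/x_n) = (1/4)·ln(23.8/2.36) = (1/4)·ln(10.08) = 0.5778.
ζ = δ/√(4π² + δ²) = 0.5778/√(39.48 + 0.334) = 0.5778/6.310 = 0.09157.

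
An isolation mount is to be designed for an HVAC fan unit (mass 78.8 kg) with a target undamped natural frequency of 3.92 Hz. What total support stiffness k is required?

ω_n = 2πf_n = 2π × 3.92 = 24.63 rad/s.
k = m·ω_n² = 78.8 × 24.63² = 78.8 × 606.6 = 47800 N/m.

47800 N/m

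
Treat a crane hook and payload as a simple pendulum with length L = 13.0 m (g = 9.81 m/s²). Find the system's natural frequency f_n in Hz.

For a simple pendulum ω_n = √(g/L) = √(9.81/13.0) = √0.7546 = 0.8687 rad/s.
f_n = ω_n/(2π) = 0.8687/6.283 = 0.1383 Hz.

0.138 Hz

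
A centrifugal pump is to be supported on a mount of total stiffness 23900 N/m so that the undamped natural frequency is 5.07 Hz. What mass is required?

23.6 kg

ω_n = 2πf_n = 2π × 5.07 = 31.86 rad/s.
m = k/ω_n² = 23900/31.86² = 23900/1015 = 23.55 kg.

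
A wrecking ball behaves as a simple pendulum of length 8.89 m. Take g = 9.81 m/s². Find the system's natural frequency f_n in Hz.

For a simple pendulum ω_n = √(g/L) = √(9.81/8.89) = √1.103 = 1.050 rad/s.
f_n = ω_n/(2π) = 1.050/6.283 = 0.1672 Hz.

0.167 Hz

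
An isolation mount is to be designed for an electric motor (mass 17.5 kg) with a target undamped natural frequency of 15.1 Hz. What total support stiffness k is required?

158000 N/m

ω_n = 2πf_n = 2π × 15.1 = 94.88 rad/s.
k = m·ω_n² = 17.5 × 94.88² = 17.5 × 9001 = 157500 N/m.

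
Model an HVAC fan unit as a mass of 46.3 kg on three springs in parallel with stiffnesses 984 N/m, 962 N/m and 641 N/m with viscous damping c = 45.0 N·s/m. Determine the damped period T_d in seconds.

Parallel springs add: k_eq = 984 + 962 + 641 = 2587 N/m.
ω_n = √(k_eq/m) = √(2587/46.3) = 7.475 rad/s.
Critical damping c_c = 2√(k_eq·m) = 2√(2587 × 46.3) = 692.2 N·s/m, so ζ = c/c_c = 45.0/692.2 = 0.06501.
ω_d = ω_n√(1 − ζ²) = 7.475 × √(1 − 0.00423) = 7.459 rad/s.
T_d = 2π/ω_d = 0.8423 s.

0.842 s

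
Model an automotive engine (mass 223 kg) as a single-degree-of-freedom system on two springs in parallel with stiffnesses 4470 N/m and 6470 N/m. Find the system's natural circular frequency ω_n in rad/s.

7.00 rad/s

Parallel springs add: k_eq = 4470 + 6470 = 10940 N/m.
ω_n = √(k_eq/m) = √(10940/223) = √49.06 = 7.004 rad/s.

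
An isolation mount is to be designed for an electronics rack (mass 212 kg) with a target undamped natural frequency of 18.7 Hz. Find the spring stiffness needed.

2930000 N/m

ω_n = 2πf_n = 2π × 18.7 = 117.5 rad/s.
k = m·ω_n² = 212 × 117.5² = 212 × 13810 = 2927000 N/m.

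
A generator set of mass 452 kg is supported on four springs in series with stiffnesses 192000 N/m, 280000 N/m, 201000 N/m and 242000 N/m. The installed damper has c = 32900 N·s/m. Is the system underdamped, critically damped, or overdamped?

overdamped

Series springs: 1/k_eq = 1/192000 + 1/280000 + 1/201000 + 1/242000 = 1.789×10^-5, so k_eq = 55910 N/m.
c_c = 2√(k_eq·m) = 10050 N·s/m; ζ = c/c_c = 32900/10050 = 3.27.
Since ζ > 1 the system is overdamped.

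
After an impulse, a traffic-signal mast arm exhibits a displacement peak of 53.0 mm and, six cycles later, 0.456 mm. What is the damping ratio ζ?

0.125

Logarithmic decrement δ = (1/n)·ln(x₀/x_n) = (1/6)·ln(53.0/0.456) = (1/6)·ln(116.2) = 0.7926.
ζ = δ/√(4π² + δ²) = 0.7926/√(39.48 + 0.628) = 0.7926/6.333 = 0.1252.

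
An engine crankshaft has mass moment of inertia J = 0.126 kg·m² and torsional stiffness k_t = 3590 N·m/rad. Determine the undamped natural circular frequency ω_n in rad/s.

ω_n = √(k_t/J) = √(3590/0.126) = √28490 = 168.8 rad/s.

169 rad/s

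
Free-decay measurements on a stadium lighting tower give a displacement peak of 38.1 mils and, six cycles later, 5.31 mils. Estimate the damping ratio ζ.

0.0522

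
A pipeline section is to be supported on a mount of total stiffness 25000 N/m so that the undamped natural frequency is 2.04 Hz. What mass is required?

ω_n = 2πf_n = 2π × 2.04 = 12.82 rad/s.
m = k/ω_n² = 25000/12.82² = 25000/164.3 = 152.2 kg.

152 kg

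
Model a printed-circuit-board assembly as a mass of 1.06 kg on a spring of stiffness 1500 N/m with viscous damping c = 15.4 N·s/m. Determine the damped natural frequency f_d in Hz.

ω_n = √(k/m) = √(1500/1.06) = 37.62 rad/s.
Critical damping c_c = 2√(k·m) = 2√(1500 × 1.06) = 79.75 N·s/m, so ζ = c/c_c = 15.4/79.75 = 0.1931.
ω_d = ω_n√(1 − ζ²) = 37.62 × √(1 − 0.0373) = 36.91 rad/s.
f_d = ω_d/(2π) = 5.874 Hz.

5.87 Hz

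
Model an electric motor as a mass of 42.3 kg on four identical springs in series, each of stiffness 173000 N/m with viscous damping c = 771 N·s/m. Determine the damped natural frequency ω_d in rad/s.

30.6 rad/s

Series springs: 1/k_eq = 4/173000, so k_eq = 173000/4 = 43250 N/m.
ω_n = √(k_eq/m) = √(43250/42.3) = 31.98 rad/s.
Critical damping c_c = 2√(k_eq·m) = 2√(43250 × 42.3) = 2705 N·s/m, so ζ = c/c_c = 771/2705 = 0.2850.
ω_d = ω_n√(1 − ζ²) = 31.98 × √(1 − 0.0812) = 30.65 rad/s.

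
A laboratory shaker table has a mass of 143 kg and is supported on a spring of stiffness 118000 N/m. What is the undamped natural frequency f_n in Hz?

4.57 Hz

ω_n = √(k/m) = √(118000/143) = √825.2 = 28.73 rad/s.
f_n = ω_n/(2π) = 28.73/6.283 = 4.572 Hz.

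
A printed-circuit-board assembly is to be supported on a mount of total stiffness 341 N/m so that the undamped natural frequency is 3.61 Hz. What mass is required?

ω_n = 2πf_n = 2π × 3.61 = 22.68 rad/s.
m = k/ω_n² = 341/22.68² = 341/514.5 = 0.6628 kg.

0.663 kg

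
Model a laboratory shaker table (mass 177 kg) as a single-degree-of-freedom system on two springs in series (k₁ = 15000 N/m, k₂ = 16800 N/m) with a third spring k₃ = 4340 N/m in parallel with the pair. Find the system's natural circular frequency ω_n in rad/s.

Series pair: k_s = k₁k₂/(k₁+k₂) = (15000)(16800)/(15000 + 16800) = 7925 N/m. In parallel with k₃: k_eq = 7925 + 4340 = 12260 N/m.
ω_n = √(k_eq/m) = √(12260/177) = √69.29 = 8.324 rad/s.

8.32 rad/s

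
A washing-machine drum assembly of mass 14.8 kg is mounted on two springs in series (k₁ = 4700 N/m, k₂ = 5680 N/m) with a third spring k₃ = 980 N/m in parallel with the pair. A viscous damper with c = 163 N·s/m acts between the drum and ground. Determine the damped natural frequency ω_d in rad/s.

Series pair: k_s = k₁k₂/(k₁+k₂) = (4700)(5680)/(4700 + 5680) = 2572 N/m. In parallel with k₃: k_eq = 2572 + 980 = 3552 N/m.
ω_n = √(k_eq/m) = √(3552/14.8) = 15.49 rad/s.
Critical damping c_c = 2√(k_eq·m) = 2√(3552 × 14.8) = 458.6 N·s/m, so ζ = c/c_c = 163/458.6 = 0.3555.
ω_d = ω_n√(1 − ζ²) = 15.49 × √(1 − 0.126) = 14.48 rad/s.

14.5 rad/s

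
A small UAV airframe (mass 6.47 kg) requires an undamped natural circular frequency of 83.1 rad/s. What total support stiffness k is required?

k = m·ω_n² = 6.47 × 83.10² = 6.47 × 6906 = 44680 N/m.

44700 N/m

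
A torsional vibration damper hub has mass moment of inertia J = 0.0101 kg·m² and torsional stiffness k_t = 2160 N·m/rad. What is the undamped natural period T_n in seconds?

ω_n = √(k_t/J) = √(2160/0.0101) = √213900 = 462.5 rad/s.
T_n = 2π/ω_n = 6.283/462.5 = 0.01359 s.

0.0136 s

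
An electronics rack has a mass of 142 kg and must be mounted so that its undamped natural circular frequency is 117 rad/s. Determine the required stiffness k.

k = m·ω_n² = 142 × 117.0² = 142 × 13690 = 1944000 N/m.

1940000 N/m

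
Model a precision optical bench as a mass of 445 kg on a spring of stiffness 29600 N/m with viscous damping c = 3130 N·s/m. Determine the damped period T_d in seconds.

0.854 s

ω_n = √(k/m) = √(29600/445) = 8.156 rad/s.
Critical damping c_c = 2√(k·m) = 2√(29600 × 445) = 7259 N·s/m, so ζ = c/c_c = 3130/7259 = 0.4312.
ω_d = ω_n√(1 − ζ²) = 8.156 × √(1 − 0.186) = 7.359 rad/s.
T_d = 2π/ω_d = 0.8539 s.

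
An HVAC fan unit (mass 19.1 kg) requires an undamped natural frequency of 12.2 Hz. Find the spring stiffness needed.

112000 N/m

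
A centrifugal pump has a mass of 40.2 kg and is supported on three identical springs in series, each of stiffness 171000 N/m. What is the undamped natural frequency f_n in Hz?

Series springs: 1/k_eq = 3/171000, so k_eq = 171000/3 = 57000 N/m.
ω_n = √(k_eq/m) = √(57000/40.2) = √1418 = 37.66 rad/s.
f_n = ω_n/(2π) = 37.66/6.283 = 5.993 Hz.

5.99 Hz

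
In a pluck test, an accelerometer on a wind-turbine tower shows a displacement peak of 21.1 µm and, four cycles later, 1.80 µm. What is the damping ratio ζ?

0.0975

Logarithmic decrement δ = (1/n)·ln(x₀/x_n) = (1/4)·ln(21.1/1.80) = (1/4)·ln(11.72) = 0.6154.
ζ = δ/√(4π² + δ²) = 0.6154/√(39.48 + 0.379) = 0.6154/6.313 = 0.09747.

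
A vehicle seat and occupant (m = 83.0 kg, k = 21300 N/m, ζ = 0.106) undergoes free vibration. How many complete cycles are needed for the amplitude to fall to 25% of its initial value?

3 cycles

Logarithmic decrement δ = 2πζ/√(1 − ζ²) = 2π × 0.1060/√(1 − 0.0112) = 0.6698.
x_n/x₀ = e^(−nδ) ≤ 0.25; take ln: n ≥ ln(1/0.25)/δ = 1.386/0.6698 = 2.070.
So 3 complete cycles are required.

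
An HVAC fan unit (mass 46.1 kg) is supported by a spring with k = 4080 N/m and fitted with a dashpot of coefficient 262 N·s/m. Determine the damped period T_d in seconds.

0.701 s

ω_n = √(k/m) = √(4080/46.1) = 9.408 rad/s.
Critical damping c_c = 2√(k·m) = 2√(4080 × 46.1) = 867.4 N·s/m, so ζ = c/c_c = 262/867.4 = 0.3021.
ω_d = ω_n√(1 − ζ²) = 9.408 × √(1 − 0.0912) = 8.968 rad/s.
T_d = 2π/ω_d = 0.7006 s.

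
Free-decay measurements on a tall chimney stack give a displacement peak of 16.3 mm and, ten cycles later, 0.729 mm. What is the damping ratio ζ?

Logarithmic decrement δ = (1/n)·ln(x₀/x_n) = (1/10)·ln(16.3/0.729) = (1/10)·ln(22.36) = 0.3107.
ζ = δ/√(4π² + δ²) = 0.3107/√(39.48 + 0.0965) = 0.3107/6.291 = 0.04939.

0.0494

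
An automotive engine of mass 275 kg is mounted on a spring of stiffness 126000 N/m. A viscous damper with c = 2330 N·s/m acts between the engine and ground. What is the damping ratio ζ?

0.198

ω_n = √(k/m) = √(126000/275) = 21.41 rad/s.
Critical damping c_c = 2√(k·m) = 2√(126000 × 275) = 11770 N·s/m, so ζ = c/c_c = 2330/11770 = 0.1979.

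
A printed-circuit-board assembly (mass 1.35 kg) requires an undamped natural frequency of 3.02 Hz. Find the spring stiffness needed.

ω_n = 2πf_n = 2π × 3.02 = 18.98 rad/s.
k = m·ω_n² = 1.35 × 18.98² = 1.35 × 360.1 = 486.1 N/m.

486 N/m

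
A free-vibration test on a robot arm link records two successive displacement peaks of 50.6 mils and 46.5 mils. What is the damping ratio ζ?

Logarithmic decrement δ = (1/n)·ln(x₀/x_n) = (1/1)·ln(50.6/46.5) = (1/1)·ln(1.088) = 0.08450.
ζ = δ/√(4π² + δ²) = 0.08450/√(39.48 + 0.00714) = 0.08450/6.284 = 0.01345.

0.0134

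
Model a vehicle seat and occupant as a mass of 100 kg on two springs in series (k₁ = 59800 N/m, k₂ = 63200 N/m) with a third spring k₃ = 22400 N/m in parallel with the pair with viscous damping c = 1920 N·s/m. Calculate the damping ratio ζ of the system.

Series pair: k_s = k₁k₂/(k₁+k₂) = (59800)(63200)/(59800 + 63200) = 30730 N/m. In parallel with k₃: k_eq = 30730 + 22400 = 53130 N/m.
ω_n = √(k_eq/m) = √(53130/100) = 23.05 rad/s.
Critical damping c_c = 2√(k_eq·m) = 2√(53130 × 100) = 4610 N·s/m, so ζ = c/c_c = 1920/4610 = 0.4165.

0.417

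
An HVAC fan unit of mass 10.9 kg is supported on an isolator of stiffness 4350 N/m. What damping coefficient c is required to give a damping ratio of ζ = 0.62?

270 N·s/m

c_c = 2√(k·m) = 2√(4350 × 10.9) = 435.5 N·s/m.
c = ζ·c_c = 0.62 × 435.5 = 270.0 N·s/m.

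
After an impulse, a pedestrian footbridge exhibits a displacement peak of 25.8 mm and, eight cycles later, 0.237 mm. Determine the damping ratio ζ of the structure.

Logarithmic decrement δ = (1/n)·ln(x₀/x_n) = (1/8)·ln(25.8/0.237) = (1/8)·ln(108.9) = 0.5863.
ζ = δ/√(4π² + δ²) = 0.5863/√(39.48 + 0.344) = 0.5863/6.310 = 0.09290.

0.0929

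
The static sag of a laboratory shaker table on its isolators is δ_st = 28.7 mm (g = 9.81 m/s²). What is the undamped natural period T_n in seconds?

0.340 s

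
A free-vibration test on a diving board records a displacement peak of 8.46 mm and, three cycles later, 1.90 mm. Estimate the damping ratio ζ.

Logarithmic decrement δ = (1/n)·ln(x₀/x_n) = (1/3)·ln(8.46/1.90) = (1/3)·ln(4.453) = 0.4978.
ζ = δ/√(4π² + δ²) = 0.4978/√(39.48 + 0.248) = 0.4978/6.303 = 0.07898.

0.0790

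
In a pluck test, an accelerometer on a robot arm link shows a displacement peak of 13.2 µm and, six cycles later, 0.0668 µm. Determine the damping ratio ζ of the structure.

Logarithmic decrement δ = (1/n)·ln(x₀/x_n) = (1/6)·ln(13.2/0.0668) = (1/6)·ln(197.6) = 0.8810.
ζ = δ/√(4π² + δ²) = 0.8810/√(39.48 + 0.776) = 0.8810/6.345 = 0.1389.

0.139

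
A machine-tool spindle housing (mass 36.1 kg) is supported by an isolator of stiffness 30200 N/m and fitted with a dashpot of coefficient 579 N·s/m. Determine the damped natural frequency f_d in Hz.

ω_n = √(k/m) = √(30200/36.1) = 28.92 rad/s.
Critical damping c_c = 2√(k·m) = 2√(30200 × 36.1) = 2088 N·s/m, so ζ = c/c_c = 579/2088 = 0.2773.
ω_d = ω_n√(1 − ζ²) = 28.92 × √(1 − 0.0769) = 27.79 rad/s.
f_d = ω_d/(2π) = 4.423 Hz.

4.42 Hz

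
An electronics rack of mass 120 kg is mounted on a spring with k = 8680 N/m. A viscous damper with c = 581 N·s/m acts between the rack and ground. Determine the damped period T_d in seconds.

ω_n = √(k/m) = √(8680/120) = 8.505 rad/s.
Critical damping c_c = 2√(k·m) = 2√(8680 × 120) = 2041 N·s/m, so ζ = c/c_c = 581/2041 = 0.2846.
ω_d = ω_n√(1 − ζ²) = 8.505 × √(1 − 0.0810) = 8.153 rad/s.
T_d = 2π/ω_d = 0.7707 s.

0.771 s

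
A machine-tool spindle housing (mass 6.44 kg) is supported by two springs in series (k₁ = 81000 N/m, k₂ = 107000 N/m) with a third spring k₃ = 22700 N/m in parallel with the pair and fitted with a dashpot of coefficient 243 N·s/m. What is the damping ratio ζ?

0.183

Series pair: k_s = k₁k₂/(k₁+k₂) = (81000)(107000)/(81000 + 107000) = 46100 N/m. In parallel with k₃: k_eq = 46100 + 22700 = 68800 N/m.
ω_n = √(k_eq/m) = √(68800/6.44) = 103.4 rad/s.
Critical damping c_c = 2√(k_eq·m) = 2√(68800 × 6.44) = 1331 N·s/m, so ζ = c/c_c = 243/1331 = 0.1825.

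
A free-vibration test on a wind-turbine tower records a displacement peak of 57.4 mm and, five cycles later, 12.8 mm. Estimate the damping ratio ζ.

Logarithmic decrement δ = (1/n)·ln(x₀/x_n) = (1/5)·ln(57.4/12.8) = (1/5)·ln(4.484) = 0.3001.
ζ = δ/√(4π² + δ²) = 0.3001/√(39.48 + 0.0901) = 0.3001/6.290 = 0.04771.

0.0477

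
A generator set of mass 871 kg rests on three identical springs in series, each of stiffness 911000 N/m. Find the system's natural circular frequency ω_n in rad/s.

Series springs: 1/k_eq = 3/911000, so k_eq = 911000/3 = 303700 N/m.
ω_n = √(k_eq/m) = √(303700/871) = √348.6 = 18.67 rad/s.

18.7 rad/s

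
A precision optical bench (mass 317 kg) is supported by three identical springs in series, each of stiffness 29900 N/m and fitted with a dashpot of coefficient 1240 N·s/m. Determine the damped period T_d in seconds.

Series springs: 1/k_eq = 3/29900, so k_eq = 29900/3 = 9967 N/m.
ω_n = √(k_eq/m) = √(9967/317) = 5.607 rad/s.
Critical damping c_c = 2√(k_eq·m) = 2√(9967 × 317) = 3555 N·s/m, so ζ = c/c_c = 1240/3555 = 0.3488.
ω_d = ω_n√(1 − ζ²) = 5.607 × √(1 − 0.122) = 5.255 rad/s.
T_d = 2π/ω_d = 1.196 s.

1.20 s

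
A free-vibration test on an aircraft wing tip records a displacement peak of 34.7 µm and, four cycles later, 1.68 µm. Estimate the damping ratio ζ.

0.120

Logarithmic decrement δ = (1/n)·ln(x₀/x_n) = (1/4)·ln(34.7/1.68) = (1/4)·ln(20.65) = 0.7570.
ζ = δ/√(4π² + δ²) = 0.7570/√(39.48 + 0.573) = 0.7570/6.329 = 0.1196.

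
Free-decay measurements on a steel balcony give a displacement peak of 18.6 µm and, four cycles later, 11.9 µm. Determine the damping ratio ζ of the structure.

0.0178

Logarithmic decrement δ = (1/n)·ln(x₀/x_n) = (1/4)·ln(18.6/11.9) = (1/4)·ln(1.563) = 0.1117.
ζ = δ/√(4π² + δ²) = 0.1117/√(39.48 + 0.0125) = 0.1117/6.284 = 0.01777.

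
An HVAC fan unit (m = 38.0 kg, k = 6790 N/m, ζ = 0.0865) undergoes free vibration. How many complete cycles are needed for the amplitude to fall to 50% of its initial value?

2 cycles

Logarithmic decrement δ = 2πζ/√(1 − ζ²) = 2π × 0.08650/√(1 − 0.00748) = 0.5455.
x_n/x₀ = e^(−nδ) ≤ 0.5; take ln: n ≥ ln(1/0.5)/δ = 0.6931/0.5455 = 1.271.
So 2 complete cycles are required.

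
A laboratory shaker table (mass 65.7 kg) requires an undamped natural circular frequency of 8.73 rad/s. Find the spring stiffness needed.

k = m·ω_n² = 65.7 × 8.730² = 65.7 × 76.21 = 5007 N/m.

5010 N/m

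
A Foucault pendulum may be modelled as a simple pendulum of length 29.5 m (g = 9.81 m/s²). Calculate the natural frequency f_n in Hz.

0.0918 Hz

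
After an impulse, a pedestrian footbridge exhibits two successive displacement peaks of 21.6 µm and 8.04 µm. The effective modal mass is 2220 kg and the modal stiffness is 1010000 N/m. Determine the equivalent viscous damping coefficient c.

14700 N·s/m

Logarithmic decrement δ = (1/n)·ln(x₀/x_n) = (1/1)·ln(21.6/8.04) = (1/1)·ln(2.687) = 0.9883.
ζ = δ/√(4π² + δ²) = 0.9883/√(39.48 + 0.977) = 0.9883/6.360 = 0.1554.
c = ζ · 2√(km) = 0.1554 × 2√(1010000 × 2220) = 0.1554 × 94700 = 14710 N·s/m.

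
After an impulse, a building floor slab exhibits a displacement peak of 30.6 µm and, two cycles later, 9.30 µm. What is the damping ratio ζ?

Logarithmic decrement δ = (1/n)·ln(x₀/x_n) = (1/2)·ln(30.6/9.30) = (1/2)·ln(3.290) = 0.5955.
ζ = δ/√(4π² + δ²) = 0.5955/√(39.48 + 0.355) = 0.5955/6.311 = 0.09435.

0.0944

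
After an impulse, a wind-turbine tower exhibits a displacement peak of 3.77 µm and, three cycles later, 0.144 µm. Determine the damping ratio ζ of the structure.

0.171

Logarithmic decrement δ = (1/n)·ln(x₀/x_n) = (1/3)·ln(3.77/0.144) = (1/3)·ln(26.18) = 1.088.
ζ = δ/√(4π² + δ²) = 1.088/√(39.48 + 1.18) = 1.088/6.377 = 0.1707.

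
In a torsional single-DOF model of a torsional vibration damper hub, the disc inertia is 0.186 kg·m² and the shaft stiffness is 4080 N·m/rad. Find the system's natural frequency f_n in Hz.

ω_n = √(k_t/J) = √(4080/0.186) = √21940 = 148.1 rad/s.
f_n = ω_n/(2π) = 148.1/6.283 = 23.57 Hz.

23.6 Hz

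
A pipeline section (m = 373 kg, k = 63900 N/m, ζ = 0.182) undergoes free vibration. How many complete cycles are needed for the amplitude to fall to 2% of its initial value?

Logarithmic decrement δ = 2πζ/√(1 − ζ²) = 2π × 0.1820/√(1 − 0.0331) = 1.163.
x_n/x₀ = e^(−nδ) ≤ 0.02; take ln: n ≥ ln(1/0.02)/δ = 3.912/1.163 = 3.364.
So 4 complete cycles are required.

4 cycles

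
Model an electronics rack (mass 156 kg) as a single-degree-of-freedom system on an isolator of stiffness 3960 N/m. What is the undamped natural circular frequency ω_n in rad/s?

5.04 rad/s

ω_n = √(k/m) = √(3960/156) = √25.38 = 5.038 rad/s.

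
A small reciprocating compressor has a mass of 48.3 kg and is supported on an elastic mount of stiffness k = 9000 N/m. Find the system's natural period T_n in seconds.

ω_n = √(k/m) = √(9000/48.3) = √186.3 = 13.65 rad/s.
T_n = 2π/ω_n = 6.283/13.65 = 0.4603 s.

0.460 s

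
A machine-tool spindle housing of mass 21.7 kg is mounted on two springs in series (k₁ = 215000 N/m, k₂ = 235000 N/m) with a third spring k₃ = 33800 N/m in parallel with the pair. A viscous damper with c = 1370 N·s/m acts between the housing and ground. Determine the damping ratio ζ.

0.385

Series pair: k_s = k₁k₂/(k₁+k₂) = (215000)(235000)/(215000 + 235000) = 112300 N/m. In parallel with k₃: k_eq = 112300 + 33800 = 146100 N/m.
ω_n = √(k_eq/m) = √(146100/21.7) = 82.05 rad/s.
Critical damping c_c = 2√(k_eq·m) = 2√(146100 × 21.7) = 3561 N·s/m, so ζ = c/c_c = 1370/3561 = 0.3847.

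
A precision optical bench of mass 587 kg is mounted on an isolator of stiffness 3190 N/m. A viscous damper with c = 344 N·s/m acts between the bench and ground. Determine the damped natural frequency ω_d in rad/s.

ω_n = √(k/m) = √(3190/587) = 2.331 rad/s.
Critical damping c_c = 2√(k·m) = 2√(3190 × 587) = 2737 N·s/m, so ζ = c/c_c = 344/2737 = 0.1257.
ω_d = ω_n√(1 − ζ²) = 2.331 × √(1 − 0.0158) = 2.313 rad/s.

2.31 rad/s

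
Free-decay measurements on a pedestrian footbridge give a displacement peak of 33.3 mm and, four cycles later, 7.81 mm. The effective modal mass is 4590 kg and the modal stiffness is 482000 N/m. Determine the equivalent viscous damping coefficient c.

Logarithmic decrement δ = (1/n)·ln(x₀/x_n) = (1/4)·ln(33.3/7.81) = (1/4)·ln(4.264) = 0.3625.
ζ = δ/√(4π² + δ²) = 0.3625/√(39.48 + 0.131) = 0.3625/6.294 = 0.05760.
c = ζ · 2√(km) = 0.05760 × 2√(482000 × 4590) = 0.05760 × 94070 = 5419 N·s/m.

5420 N·s/m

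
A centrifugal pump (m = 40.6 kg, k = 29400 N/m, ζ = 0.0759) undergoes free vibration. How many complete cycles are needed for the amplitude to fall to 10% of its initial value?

5 cycles

Logarithmic decrement δ = 2πζ/√(1 − ζ²) = 2π × 0.07590/√(1 − 0.00576) = 0.4783.
x_n/x₀ = e^(−nδ) ≤ 0.1; take ln: n ≥ ln(1/0.1)/δ = 2.303/0.4783 = 4.814.
So 5 complete cycles are required.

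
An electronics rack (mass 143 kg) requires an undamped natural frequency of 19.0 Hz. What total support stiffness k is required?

2040000 N/m

ω_n = 2πf_n = 2π × 19.0 = 119.4 rad/s.
k = m·ω_n² = 143 × 119.4² = 143 × 14250 = 2038000 N/m.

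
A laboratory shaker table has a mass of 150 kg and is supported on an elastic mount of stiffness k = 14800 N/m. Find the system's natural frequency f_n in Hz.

1.58 Hz

ω_n = √(k/m) = √(14800/150) = √98.67 = 9.933 rad/s.
f_n = ω_n/(2π) = 9.933/6.283 = 1.581 Hz.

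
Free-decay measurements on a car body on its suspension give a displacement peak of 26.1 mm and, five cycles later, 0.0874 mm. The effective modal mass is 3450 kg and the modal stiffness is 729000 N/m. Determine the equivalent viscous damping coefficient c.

17900 N·s/m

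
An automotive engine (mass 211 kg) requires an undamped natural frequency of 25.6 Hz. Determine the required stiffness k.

5460000 N/m

ω_n = 2πf_n = 2π × 25.6 = 160.8 rad/s.
k = m·ω_n² = 211 × 160.8² = 211 × 25870 = 5459000 N/m.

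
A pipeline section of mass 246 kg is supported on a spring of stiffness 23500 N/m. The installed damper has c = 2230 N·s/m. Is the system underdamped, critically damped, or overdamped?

c_c = 2√(k·m) = 4809 N·s/m; ζ = c/c_c = 2230/4809 = 0.464.
Since ζ < 1 the system is underdamped.

underdamped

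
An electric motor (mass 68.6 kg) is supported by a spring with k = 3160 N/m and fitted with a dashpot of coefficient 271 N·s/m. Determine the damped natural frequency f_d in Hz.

1.03 Hz

ω_n = √(k/m) = √(3160/68.6) = 6.787 rad/s.
Critical damping c_c = 2√(k·m) = 2√(3160 × 68.6) = 931.2 N·s/m, so ζ = c/c_c = 271/931.2 = 0.2910.
ω_d = ω_n√(1 − ζ²) = 6.787 × √(1 − 0.0847) = 6.493 rad/s.
f_d = ω_d/(2π) = 1.033 Hz.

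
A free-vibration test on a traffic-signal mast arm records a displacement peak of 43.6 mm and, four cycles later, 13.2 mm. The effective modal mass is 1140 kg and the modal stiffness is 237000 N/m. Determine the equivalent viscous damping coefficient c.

1560 N·s/m

Logarithmic decrement δ = (1/n)·ln(x₀/x_n) = (1/4)·ln(43.6/13.2) = (1/4)·ln(3.303) = 0.2987.
ζ = δ/√(4π² + δ²) = 0.2987/√(39.48 + 0.0892) = 0.2987/6.290 = 0.04749.
c = ζ · 2√(km) = 0.04749 × 2√(237000 × 1140) = 0.04749 × 32870 = 1561 N·s/m.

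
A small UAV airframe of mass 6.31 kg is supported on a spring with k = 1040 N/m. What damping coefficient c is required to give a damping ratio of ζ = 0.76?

c_c = 2√(k·m) = 2√(1040 × 6.31) = 162.0 N·s/m.
c = ζ·c_c = 0.76 × 162.0 = 123.1 N·s/m.

123 N·s/m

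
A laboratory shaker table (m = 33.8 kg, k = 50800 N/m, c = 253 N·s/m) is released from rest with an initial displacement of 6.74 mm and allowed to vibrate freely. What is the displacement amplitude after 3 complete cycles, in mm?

1.08 mm

ζ = c/(2√(km)) = 253/(2√(50800 × 33.8)) = 253/2621 = 0.09654.
Logarithmic decrement δ = 2πζ/√(1 − ζ²) = 2π × 0.09654/√(1 − 0.00932) = 0.6094.
After n cycles, x_n/x₀ = e^(−nδ), so x_3 = 6.74 × e^(−3 × 0.6094) = 6.74 × 0.1607 = 1.083 mm.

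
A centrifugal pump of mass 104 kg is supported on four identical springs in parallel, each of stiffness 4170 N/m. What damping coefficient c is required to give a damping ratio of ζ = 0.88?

2320 N·s/m

Parallel springs add: k_eq = 4 × 4170 = 16680 N/m.
c_c = 2√(k_eq·m) = 2√(16680 × 104) = 2634 N·s/m.
c = ζ·c_c = 0.88 × 2634 = 2318 N·s/m.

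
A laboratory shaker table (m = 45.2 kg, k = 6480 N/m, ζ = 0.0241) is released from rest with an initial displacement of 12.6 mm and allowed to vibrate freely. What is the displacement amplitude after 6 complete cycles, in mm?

Logarithmic decrement δ = 2πζ/√(1 − ζ²) = 2π × 0.02410/√(1 − 0.000581) = 0.1515.
After n cycles, x_n/x₀ = e^(−nδ), so x_6 = 12.6 × e^(−6 × 0.1515) = 12.6 × 0.4030 = 5.078 mm.

5.08 mm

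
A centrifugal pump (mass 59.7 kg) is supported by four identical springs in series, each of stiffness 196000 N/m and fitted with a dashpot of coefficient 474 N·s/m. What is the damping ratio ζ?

0.139

Series springs: 1/k_eq = 4/196000, so k_eq = 196000/4 = 49000 N/m.
ω_n = √(k_eq/m) = √(49000/59.7) = 28.65 rad/s.
Critical damping c_c = 2√(k_eq·m) = 2√(49000 × 59.7) = 3421 N·s/m, so ζ = c/c_c = 474/3421 = 0.1386.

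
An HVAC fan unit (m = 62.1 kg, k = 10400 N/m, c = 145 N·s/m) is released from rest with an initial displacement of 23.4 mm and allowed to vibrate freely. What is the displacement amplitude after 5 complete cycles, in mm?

1.36 mm

ζ = c/(2√(km)) = 145/(2√(10400 × 62.1)) = 145/1607 = 0.09021.
Logarithmic decrement δ = 2πζ/√(1 − ζ²) = 2π × 0.09021/√(1 − 0.00814) = 0.5692.
After n cycles, x_n/x₀ = e^(−nδ), so x_5 = 23.4 × e^(−5 × 0.5692) = 23.4 × 0.05809 = 1.359 mm.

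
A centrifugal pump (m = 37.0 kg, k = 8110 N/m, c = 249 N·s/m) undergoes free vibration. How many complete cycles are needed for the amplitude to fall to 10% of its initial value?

ζ = c/(2√(km)) = 249/(2√(8110 × 37.0)) = 249/1096 = 0.2273.
Logarithmic decrement δ = 2πζ/√(1 − ζ²) = 2π × 0.2273/√(1 − 0.0517) = 1.466.
x_n/x₀ = e^(−nδ) ≤ 0.1; take ln: n ≥ ln(1/0.1)/δ = 2.303/1.466 = 1.570.
So 2 complete cycles are required.

2 cycles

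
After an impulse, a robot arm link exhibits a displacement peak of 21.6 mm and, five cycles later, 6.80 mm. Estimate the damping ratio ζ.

Logarithmic decrement δ = (1/n)·ln(x₀/x_n) = (1/5)·ln(21.6/6.80) = (1/5)·ln(3.176) = 0.2312.
ζ = δ/√(4π² + δ²) = 0.2312/√(39.48 + 0.0534) = 0.2312/6.287 = 0.03676.

0.0368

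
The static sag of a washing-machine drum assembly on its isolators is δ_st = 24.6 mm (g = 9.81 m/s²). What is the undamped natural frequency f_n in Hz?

ω_n = √(g/δ_st) = √(9.81/0.0246) = √398.8 = 19.97 rad/s.
f_n = ω_n/(2π) = 19.97/6.283 = 3.178 Hz.

3.18 Hz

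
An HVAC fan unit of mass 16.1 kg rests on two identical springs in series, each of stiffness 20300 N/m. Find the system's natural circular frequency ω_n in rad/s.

25.1 rad/s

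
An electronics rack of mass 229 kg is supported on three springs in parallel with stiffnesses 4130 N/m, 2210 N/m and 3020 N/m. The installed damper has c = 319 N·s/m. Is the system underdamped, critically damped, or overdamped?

Parallel springs add: k_eq = 4130 + 2210 + 3020 = 9360 N/m.
c_c = 2√(k_eq·m) = 2928 N·s/m; ζ = c/c_c = 319/2928 = 0.109.
Since ζ < 1 the system is underdamped.

underdamped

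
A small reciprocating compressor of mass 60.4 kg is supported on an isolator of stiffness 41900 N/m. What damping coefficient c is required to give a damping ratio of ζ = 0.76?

c_c = 2√(k·m) = 2√(41900 × 60.4) = 3182 N·s/m.
c = ζ·c_c = 0.76 × 3182 = 2418 N·s/m.

2420 N·s/m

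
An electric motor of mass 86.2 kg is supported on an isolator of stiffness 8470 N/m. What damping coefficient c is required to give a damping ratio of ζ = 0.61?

1040 N·s/m

c_c = 2√(k·m) = 2√(8470 × 86.2) = 1709 N·s/m.
c = ζ·c_c = 0.61 × 1709 = 1042 N·s/m.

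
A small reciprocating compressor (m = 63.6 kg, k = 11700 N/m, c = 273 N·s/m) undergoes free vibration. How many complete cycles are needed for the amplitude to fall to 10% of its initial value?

3 cycles

ζ = c/(2√(km)) = 273/(2√(11700 × 63.6)) = 273/1725 = 0.1582.
Logarithmic decrement δ = 2πζ/√(1 − ζ²) = 2π × 0.1582/√(1 − 0.0250) = 1.007.
x_n/x₀ = e^(−nδ) ≤ 0.1; take ln: n ≥ ln(1/0.1)/δ = 2.303/1.007 = 2.287.
So 3 complete cycles are required.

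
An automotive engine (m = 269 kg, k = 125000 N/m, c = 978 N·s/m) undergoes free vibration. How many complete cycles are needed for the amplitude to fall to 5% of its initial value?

6 cycles

ζ = c/(2√(km)) = 978/(2√(125000 × 269)) = 978/11600 = 0.08433.
Logarithmic decrement δ = 2πζ/√(1 − ζ²) = 2π × 0.08433/√(1 − 0.00711) = 0.5317.
x_n/x₀ = e^(−nδ) ≤ 0.05; take ln: n ≥ ln(1/0.05)/δ = 2.996/0.5317 = 5.634.
So 6 complete cycles are required.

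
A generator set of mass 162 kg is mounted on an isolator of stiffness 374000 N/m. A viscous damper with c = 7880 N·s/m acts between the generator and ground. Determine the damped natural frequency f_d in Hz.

ω_n = √(k/m) = √(374000/162) = 48.05 rad/s.
Critical damping c_c = 2√(k·m) = 2√(374000 × 162) = 15570 N·s/m, so ζ = c/c_c = 7880/15570 = 0.5062.
ω_d = ω_n√(1 − ζ²) = 48.05 × √(1 − 0.256) = 41.44 rad/s.
f_d = ω_d/(2π) = 6.595 Hz.

6.60 Hz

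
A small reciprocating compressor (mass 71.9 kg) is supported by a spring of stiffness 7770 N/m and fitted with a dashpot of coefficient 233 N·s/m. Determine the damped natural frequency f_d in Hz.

ω_n = √(k/m) = √(7770/71.9) = 10.40 rad/s.
Critical damping c_c = 2√(k·m) = 2√(7770 × 71.9) = 1495 N·s/m, so ζ = c/c_c = 233/1495 = 0.1559.
ω_d = ω_n√(1 − ζ²) = 10.40 × √(1 − 0.0243) = 10.27 rad/s.
f_d = ω_d/(2π) = 1.634 Hz.

1.63 Hz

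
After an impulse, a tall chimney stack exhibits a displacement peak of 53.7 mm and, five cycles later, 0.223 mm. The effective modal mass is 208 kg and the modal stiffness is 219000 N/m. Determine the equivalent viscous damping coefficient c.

Logarithmic decrement δ = (1/n)·ln(x₀/x_n) = (1/5)·ln(53.7/0.223) = (1/5)·ln(240.8) = 1.097.
ζ = δ/√(4π² + δ²) = 1.097/√(39.48 + 1.20) = 1.097/6.378 = 0.1720.
c = ζ · 2√(km) = 0.1720 × 2√(219000 × 208) = 0.1720 × 13500 = 2321 N·s/m.

2320 N·s/m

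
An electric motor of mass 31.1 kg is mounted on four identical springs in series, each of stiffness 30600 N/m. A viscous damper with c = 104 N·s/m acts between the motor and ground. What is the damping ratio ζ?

Series springs: 1/k_eq = 4/30600, so k_eq = 30600/4 = 7650 N/m.
ω_n = √(k_eq/m) = √(7650/31.1) = 15.68 rad/s.
Critical damping c_c = 2√(k_eq·m) = 2√(7650 × 31.1) = 975.5 N·s/m, so ζ = c/c_c = 104/975.5 = 0.1066.

0.107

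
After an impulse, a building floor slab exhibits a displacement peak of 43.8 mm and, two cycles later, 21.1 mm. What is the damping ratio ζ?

0.0580

Logarithmic decrement δ = (1/n)·ln(x₀/x_n) = (1/2)·ln(43.8/21.1) = (1/2)·ln(2.076) = 0.3652.
ζ = δ/√(4π² + δ²) = 0.3652/√(39.48 + 0.133) = 0.3652/6.294 = 0.05802.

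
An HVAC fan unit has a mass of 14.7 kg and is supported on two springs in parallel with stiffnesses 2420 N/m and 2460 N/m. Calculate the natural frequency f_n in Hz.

Parallel springs add: k_eq = 2420 + 2460 = 4880 N/m.
ω_n = √(k_eq/m) = √(4880/14.7) = √332.0 = 18.22 rad/s.
f_n = ω_n/(2π) = 18.22/6.283 = 2.900 Hz.

2.90 Hz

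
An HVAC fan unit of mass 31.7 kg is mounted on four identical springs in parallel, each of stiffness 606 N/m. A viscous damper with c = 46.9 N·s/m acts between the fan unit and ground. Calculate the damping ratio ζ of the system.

0.0846

Parallel springs add: k_eq = 4 × 606 = 2424 N/m.
ω_n = √(k_eq/m) = √(2424/31.7) = 8.745 rad/s.
Critical damping c_c = 2√(k_eq·m) = 2√(2424 × 31.7) = 554.4 N·s/m, so ζ = c/c_c = 46.9/554.4 = 0.08460.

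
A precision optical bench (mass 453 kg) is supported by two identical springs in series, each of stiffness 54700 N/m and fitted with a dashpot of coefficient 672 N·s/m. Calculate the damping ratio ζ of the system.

0.0955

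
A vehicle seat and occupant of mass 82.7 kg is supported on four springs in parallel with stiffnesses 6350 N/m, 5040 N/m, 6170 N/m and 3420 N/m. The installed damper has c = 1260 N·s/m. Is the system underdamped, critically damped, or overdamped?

underdamped

Parallel springs add: k_eq = 6350 + 5040 + 6170 + 3420 = 20980 N/m.
c_c = 2√(k_eq·m) = 2634 N·s/m; ζ = c/c_c = 1260/2634 = 0.478.
Since ζ < 1 the system is underdamped.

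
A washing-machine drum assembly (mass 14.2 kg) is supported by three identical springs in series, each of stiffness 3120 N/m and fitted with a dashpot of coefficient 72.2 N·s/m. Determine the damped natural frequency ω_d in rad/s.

8.17 rad/s

Series springs: 1/k_eq = 3/3120, so k_eq = 3120/3 = 1040 N/m.
ω_n = √(k_eq/m) = √(1040/14.2) = 8.558 rad/s.
Critical damping c_c = 2√(k_eq·m) = 2√(1040 × 14.2) = 243.0 N·s/m, so ζ = c/c_c = 72.2/243.0 = 0.2971.
ω_d = ω_n√(1 − ζ²) = 8.558 × √(1 − 0.0882) = 8.172 rad/s.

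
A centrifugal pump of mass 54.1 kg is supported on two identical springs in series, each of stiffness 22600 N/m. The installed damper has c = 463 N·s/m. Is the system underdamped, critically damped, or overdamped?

Series springs: 1/k_eq = 2/22600, so k_eq = 22600/2 = 11300 N/m.
c_c = 2√(k_eq·m) = 1564 N·s/m; ζ = c/c_c = 463/1564 = 0.296.
Since ζ < 1 the system is underdamped.

underdamped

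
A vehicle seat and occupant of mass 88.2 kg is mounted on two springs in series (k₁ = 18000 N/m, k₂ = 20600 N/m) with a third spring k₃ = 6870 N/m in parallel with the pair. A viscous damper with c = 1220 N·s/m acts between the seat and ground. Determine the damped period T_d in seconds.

0.533 s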